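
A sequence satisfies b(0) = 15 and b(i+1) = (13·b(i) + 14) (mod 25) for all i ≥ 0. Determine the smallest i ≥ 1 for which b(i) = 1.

We have b(0) = 15; b(1) = 9; b(2) = 6; b(3) = 17; b(4) = 10; b(5) = 19; b(6) = 11; b(7) = 7; b(8) = 5; b(9) = 4; b(10) = 16; b(11) = 22; b(12) = 0; b(13) = 14; b(14) = 21; b(15) = 12; b(16) = 20; b(17) = 24; b(18) = 1; b(19) = 2; b(20) = 15.
Since b(20) = b(0) = 15, the sequence is periodic with period 20.
The value 1 first appears (with i ≥ 1) at b(18).

18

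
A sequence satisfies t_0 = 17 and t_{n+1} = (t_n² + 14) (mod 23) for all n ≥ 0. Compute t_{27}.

We have t_0 = 17; t_1 = 4; t_2 = 7; t_3 = 17.
The sequence repeats with period 3.
(27 - 0) mod 3 = 0, so t_{27} = t_0 = 17.

17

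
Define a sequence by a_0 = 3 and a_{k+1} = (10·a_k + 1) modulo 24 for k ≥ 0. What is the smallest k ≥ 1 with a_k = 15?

3

Listing terms: a_0 = 3, a_1 = 7, a_2 = 23, a_3 = 15, a_4 = 7.
Since a_4 = a_1 = 7, the sequence is eventually periodic: after a pre-period of length 1 it cycles with period 3.
The value 15 first appears (with k ≥ 1) at a_3.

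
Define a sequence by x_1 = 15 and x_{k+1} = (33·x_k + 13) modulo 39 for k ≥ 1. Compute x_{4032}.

We have x_1 = 15; x_2 = 1; x_3 = 7; x_4 = 10; x_5 = 31; x_6 = 22; x_7 = 37; x_8 = 25; x_9 = 19; x_{10} = 16; x_{11} = 34; x_{12} = 4; x_{13} = 28; x_{14} = 1.
Since x_{14} = x_2 = 1, the sequence is eventually periodic: after a pre-period of length 1 it cycles with period 12.
For k ≥ 2, x_k depends only on (k - 2) mod 12. (4032 - 2) mod 12 = 10, so x_{4032} = x_{12} = 4.

4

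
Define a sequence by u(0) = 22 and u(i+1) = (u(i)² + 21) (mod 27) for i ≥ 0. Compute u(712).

We have u(0) = 22, u(1) = 19, u(2) = 4, u(3) = 10, u(4) = 13, u(5) = 1, u(6) = 22.
Since u(6) = u(0) = 22, the sequence is periodic with period 6.
(712 - 0) mod 6 = 4, so u(712) = u(4) = 13.

13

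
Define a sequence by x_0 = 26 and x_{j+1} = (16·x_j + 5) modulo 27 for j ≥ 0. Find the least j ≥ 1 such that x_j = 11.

Computing terms: x_0 = 26; x_1 = 16; x_2 = 18; x_3 = 23; x_4 = 22; x_5 = 6; x_6 = 20; x_7 = 1; x_8 = 21; x_9 = 17; x_{10} = 7; x_{11} = 9; x_{12} = 14; x_{13} = 13; x_{14} = 24; x_{15} = 11; x_{16} = 19; x_{17} = 12; x_{18} = 8; x_{19} = 25; x_{20} = 0; x_{21} = 5; x_{22} = 4; x_{23} = 15; x_{24} = 2; x_{25} = 10; x_{26} = 3; x_{27} = 26.
Since x_{27} = x_0 = 26, the sequence is periodic with period 27.
The value 11 first appears (with j ≥ 1) at x_{15}.

15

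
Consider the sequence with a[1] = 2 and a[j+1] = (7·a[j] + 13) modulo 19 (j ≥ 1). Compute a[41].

8

a[1] = 2; a[2] = 8; a[3] = 12; a[4] = 2.
Since a[4] = a[1] = 2, the sequence is periodic with period 3.
So a[41] = a[1 + ((41-1) mod 3)] = a[2] = 8.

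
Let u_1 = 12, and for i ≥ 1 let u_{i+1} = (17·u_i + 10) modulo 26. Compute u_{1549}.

We have u_1 = 12,  u_2 = 6,  u_3 = 8,  u_4 = 16,  u_5 = 22,  u_6 = 20,  u_7 = 12.
The sequence repeats with period 6.
So u_{1549} = u_{1 + ((1549-1) mod 6)} = u_1 = 12.

12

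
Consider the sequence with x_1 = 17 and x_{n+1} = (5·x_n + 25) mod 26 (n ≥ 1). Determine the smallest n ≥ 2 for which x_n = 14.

We have x_1 = 17; x_2 = 6; x_3 = 3; x_4 = 14; x_5 = 17.
Since x_5 = x_1 = 17, the sequence is periodic with period 4.
The value 14 first appears (with n ≥ 2) at x_4.

4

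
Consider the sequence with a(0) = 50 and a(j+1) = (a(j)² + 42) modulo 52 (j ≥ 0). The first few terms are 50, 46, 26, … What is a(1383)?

We have a(0) = 50, a(1) = 46, a(2) = 26, a(3) = 42, a(4) = 38, a(5) = 30, a(6) = 6, a(7) = 26.
Since a(7) = a(2) = 26, the sequence is eventually periodic: after a pre-period of length 2 it cycles with period 5.
For j ≥ 2, a(j) depends only on (j - 2) mod 5. (1383 - 2) mod 5 = 1, so a(1383) = a(3) = 42.

42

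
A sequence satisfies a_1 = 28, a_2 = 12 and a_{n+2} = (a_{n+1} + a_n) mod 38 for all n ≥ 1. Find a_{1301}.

a_1 = 28, a_2 = 12, a_3 = 2, a_4 = 14, a_5 = 16, a_6 = 30, a_7 = 8, a_8 = 0, a_9 = 8, a_{10} = 8, a_{11} = 16, a_{12} = 24, a_{13} = 2, a_{14} = 26, a_{15} = 28, a_{16} = 16, a_{17} = 6, a_{18} = 22, a_{19} = 28, a_{20} = 12.
Since (a_{19}, a_{20}) = (a_1, a_2) = (28, 12) (two consecutive terms determine the rest), the sequence is periodic with period 18.
So a_{1301} = a_{1 + ((1301-1) mod 18)} = a_5 = 16.

16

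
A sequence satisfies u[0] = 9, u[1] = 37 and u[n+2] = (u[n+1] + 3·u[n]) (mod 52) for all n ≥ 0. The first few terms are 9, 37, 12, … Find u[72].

Computing terms: u[0] = 9; u[1] = 37; u[2] = 12; u[3] = 19; u[4] = 3; u[5] = 8; u[6] = 17; u[7] = 41; u[8] = 40; u[9] = 7; u[10] = 23; u[11] = 44; u[12] = 9; u[13] = 37.
Since (u[12], u[13]) = (u[0], u[1]) = (9, 37) (two consecutive terms determine the rest), the sequence is periodic with period 12.
(72 - 0) mod 12 = 0, so u[72] = u[0] = 9.

9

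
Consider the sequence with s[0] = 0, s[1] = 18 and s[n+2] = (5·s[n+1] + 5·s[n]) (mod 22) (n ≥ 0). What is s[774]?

Listing terms: s[0] = 0; s[1] = 18; s[2] = 2; s[3] = 12; s[4] = 4; s[5] = 14; s[6] = 2; s[7] = 14; s[8] = 14; s[9] = 8; s[10] = 0; s[11] = 18.
The sequence repeats with period 10.
So s[774] = s[0 + ((774-0) mod 10)] = s[4] = 4.

4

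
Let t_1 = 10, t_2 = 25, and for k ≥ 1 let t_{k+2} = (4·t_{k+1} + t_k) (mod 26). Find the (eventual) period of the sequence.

28

We have t_1 = 10, t_2 = 25, t_3 = 6, t_4 = 23, t_5 = 20, t_6 = 25, t_7 = 16, t_8 = 11, t_9 = 8, t_{10} = 17, t_{11} = 24, t_{12} = 9, t_{13} = 8, t_{14} = 15, t_{15} = 16, t_{16} = 1, t_{17} = 20, t_{18} = 3, t_{19} = 6, t_{20} = 1, t_{21} = 10, t_{22} = 15, t_{23} = 18, t_{24} = 9, t_{25} = 2, t_{26} = 17, t_{27} = 18, t_{28} = 11, t_{29} = 10, t_{30} = 25.
Since (t_{29}, t_{30}) = (t_1, t_2) = (10, 25) (two consecutive terms determine the rest), the sequence is periodic with period 28.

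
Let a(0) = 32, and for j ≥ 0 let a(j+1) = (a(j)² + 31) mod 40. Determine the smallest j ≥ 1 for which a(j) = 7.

3

a(0) = 32, a(1) = 15, a(2) = 16, a(3) = 7, a(4) = 0, a(5) = 31, a(6) = 32.
The sequence repeats with period 6.
The value 7 first appears (with j ≥ 1) at a(3).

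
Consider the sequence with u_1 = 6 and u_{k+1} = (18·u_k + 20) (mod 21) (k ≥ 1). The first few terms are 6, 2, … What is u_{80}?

2

Listing terms: u_1 = 6, u_2 = 2, u_3 = 14, u_4 = 20, u_5 = 2.
Since u_5 = u_2 = 2, the sequence is eventually periodic: after a pre-period of length 1 it cycles with period 3.
For k ≥ 2, u_k depends only on (k - 2) mod 3. (80 - 2) mod 3 = 0, so u_{80} = u_2 = 2.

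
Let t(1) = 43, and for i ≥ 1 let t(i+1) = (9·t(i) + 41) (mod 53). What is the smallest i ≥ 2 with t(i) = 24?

Listing terms: t(1) = 43, t(2) = 4, t(3) = 24, t(4) = 45, t(5) = 22, t(6) = 27, t(7) = 19, t(8) = 0, t(9) = 41, t(10) = 39, t(11) = 21, t(12) = 18, t(13) = 44, t(14) = 13, t(15) = 52, t(16) = 32, t(17) = 11, t(18) = 34, t(19) = 29, t(20) = 37, t(21) = 3, t(22) = 15, t(23) = 17, t(24) = 35, t(25) = 38, t(26) = 12, t(27) = 43.
Since t(27) = t(1) = 43, the sequence is periodic with period 26.
The value 24 first appears (with i ≥ 2) at t(3).

3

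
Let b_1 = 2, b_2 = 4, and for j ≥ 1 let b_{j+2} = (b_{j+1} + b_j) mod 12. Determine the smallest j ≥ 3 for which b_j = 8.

We have b_1 = 2, b_2 = 4, b_3 = 6, b_4 = 10, b_5 = 4, b_6 = 2, b_7 = 6, b_8 = 8, b_9 = 2, b_{10} = 10, b_{11} = 0, b_{12} = 10, b_{13} = 10, b_{14} = 8, b_{15} = 6, b_{16} = 2, b_{17} = 8, b_{18} = 10, b_{19} = 6, b_{20} = 4, b_{21} = 10, b_{22} = 2, b_{23} = 0, b_{24} = 2, b_{25} = 2, b_{26} = 4.
Since (b_{25}, b_{26}) = (b_1, b_2) = (2, 4) (two consecutive terms determine the rest), the sequence is periodic with period 24.
The value 8 first appears (with j ≥ 3) at b_8.

8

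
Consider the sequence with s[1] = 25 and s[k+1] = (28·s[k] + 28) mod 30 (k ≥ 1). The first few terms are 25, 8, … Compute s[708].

Listing terms: s[1] = 25, s[2] = 8, s[3] = 12, s[4] = 4, s[5] = 20, s[6] = 18, s[7] = 22, s[8] = 14, s[9] = 0, s[10] = 28, s[11] = 2, s[12] = 24, s[13] = 10, s[14] = 8.
Since s[14] = s[2] = 8, the sequence is eventually periodic: after a pre-period of length 1 it cycles with period 12.
For k ≥ 2, s[k] depends only on (k - 2) mod 12. (708 - 2) mod 12 = 10, so s[708] = s[12] = 24.

24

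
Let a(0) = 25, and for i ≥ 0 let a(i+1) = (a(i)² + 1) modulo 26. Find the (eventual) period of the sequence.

4

a(0) = 25; a(1) = 2; a(2) = 5; a(3) = 0; a(4) = 1; a(5) = 2.
Since a(5) = a(1) = 2, the sequence is eventually periodic: after a pre-period of length 1 it cycles with period 4.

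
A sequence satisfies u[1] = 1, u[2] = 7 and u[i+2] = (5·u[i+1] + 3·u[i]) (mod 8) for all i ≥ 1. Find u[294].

We have u[1] = 1,  u[2] = 7,  u[3] = 6,  u[4] = 3,  u[5] = 1,  u[6] = 6,  u[7] = 1,  u[8] = 7.
Since (u[7], u[8]) = (u[1], u[2]) = (1, 7) (two consecutive terms determine the rest), the sequence is periodic with period 6.
(294 - 1) mod 6 = 5, so u[294] = u[6] = 6.

6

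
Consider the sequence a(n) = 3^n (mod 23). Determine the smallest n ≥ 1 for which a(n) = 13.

We have a(0) = 1, a(1) = 3, a(2) = 9, a(3) = 4, a(4) = 12, a(5) = 13, a(6) = 16, a(7) = 2, a(8) = 6, a(9) = 18, a(10) = 8, a(11) = 1.
The sequence repeats with period 11.
The value 13 first appears (with n ≥ 1) at a(5).

5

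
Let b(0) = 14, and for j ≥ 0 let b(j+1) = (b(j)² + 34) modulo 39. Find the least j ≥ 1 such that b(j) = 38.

Listing terms: b(0) = 14,  b(1) = 35,  b(2) = 11,  b(3) = 38,  b(4) = 35.
Since b(4) = b(1) = 35, the sequence is eventually periodic: after a pre-period of length 1 it cycles with period 3.
The value 38 first appears (with j ≥ 1) at b(3).

3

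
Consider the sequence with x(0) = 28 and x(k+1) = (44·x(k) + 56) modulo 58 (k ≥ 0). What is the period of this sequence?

28

Listing terms: x(0) = 28,  x(1) = 12,  x(2) = 4,  x(3) = 0,  x(4) = 56,  x(5) = 26,  x(6) = 40,  x(7) = 18,  x(8) = 36,  x(9) = 16,  x(10) = 6,  x(11) = 30,  x(12) = 42,  x(13) = 48,  x(14) = 22,  x(15) = 38,  x(16) = 46,  x(17) = 50,  x(18) = 52,  x(19) = 24,  x(20) = 10,  x(21) = 32,  x(22) = 14,  x(23) = 34,  x(24) = 44,  x(25) = 20,  x(26) = 8,  x(27) = 2,  x(28) = 28.
Since x(28) = x(0) = 28, the sequence is periodic with period 28.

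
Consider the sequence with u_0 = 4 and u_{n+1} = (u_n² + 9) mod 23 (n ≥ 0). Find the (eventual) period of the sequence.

3

We have u_0 = 4, u_1 = 2, u_2 = 13, u_3 = 17, u_4 = 22, u_5 = 10, u_6 = 17.
Since u_6 = u_3 = 17, the sequence is eventually periodic: after a pre-period of length 3 it cycles with period 3.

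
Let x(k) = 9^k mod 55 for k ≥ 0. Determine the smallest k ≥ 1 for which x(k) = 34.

x(0) = 1, x(1) = 9, x(2) = 26, x(3) = 14, x(4) = 16, x(5) = 34, x(6) = 31, x(7) = 4, x(8) = 36, x(9) = 49, x(10) = 1.
The sequence repeats with period 10.
The value 34 first appears (with k ≥ 1) at x(5).

5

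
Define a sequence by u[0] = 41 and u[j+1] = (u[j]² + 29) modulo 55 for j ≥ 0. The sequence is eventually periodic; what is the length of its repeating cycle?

Computing terms: u[0] = 41,  u[1] = 5,  u[2] = 54,  u[3] = 30,  u[4] = 49,  u[5] = 10,  u[6] = 19,  u[7] = 5.
Since u[7] = u[1] = 5, the sequence is eventually periodic: after a pre-period of length 1 it cycles with period 6.

6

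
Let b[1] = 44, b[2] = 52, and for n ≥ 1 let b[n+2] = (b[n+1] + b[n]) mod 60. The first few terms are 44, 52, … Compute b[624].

b[1] = 44, b[2] = 52, b[3] = 36, b[4] = 28, b[5] = 4, b[6] = 32, b[7] = 36, b[8] = 8, b[9] = 44, b[10] = 52.
The sequence repeats with period 8.
(624 - 1) mod 8 = 7, so b[624] = b[8] = 8.

8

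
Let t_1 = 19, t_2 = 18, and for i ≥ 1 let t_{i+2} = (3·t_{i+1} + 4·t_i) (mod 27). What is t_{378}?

t_1 = 19; t_2 = 18; t_3 = 22; t_4 = 3; t_5 = 16; t_6 = 6; t_7 = 1; t_8 = 0; t_9 = 4; t_{10} = 12; t_{11} = 25; t_{12} = 15; t_{13} = 10; t_{14} = 9; t_{15} = 13; t_{16} = 21; t_{17} = 7; t_{18} = 24; t_{19} = 19; t_{20} = 18.
The sequence repeats with period 18.
(378 - 1) mod 18 = 17, so t_{378} = t_{18} = 24.

24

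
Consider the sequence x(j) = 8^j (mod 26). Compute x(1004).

Computing terms: x(1) = 8, x(2) = 12, x(3) = 18, x(4) = 14, x(5) = 8.
Since x(5) = x(1) = 8, the sequence is periodic with period 4.
So x(1004) = x(1 + ((1004-1) mod 4)) = x(4) = 14.

14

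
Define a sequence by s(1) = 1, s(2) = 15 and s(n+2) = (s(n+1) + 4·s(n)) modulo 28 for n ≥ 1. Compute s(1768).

Computing terms: s(1) = 1,  s(2) = 15,  s(3) = 19,  s(4) = 23,  s(5) = 15,  s(6) = 23,  s(7) = 27,  s(8) = 7,  s(9) = 3,  s(10) = 3,  s(11) = 15,  s(12) = 27,  s(13) = 3,  s(14) = 27,  s(15) = 11,  s(16) = 7,  s(17) = 23,  s(18) = 23,  s(19) = 3,  s(20) = 11,  s(21) = 23,  s(22) = 11,  s(23) = 19,  s(24) = 7,  s(25) = 27,  s(26) = 27,  s(27) = 23,  s(28) = 19,  s(29) = 27,  s(30) = 19,  s(31) = 15,  s(32) = 7,  s(33) = 11,  s(34) = 11,  s(35) = 27,  s(36) = 15,  s(37) = 11,  s(38) = 15,  s(39) = 3,  s(40) = 7,  s(41) = 19,  s(42) = 19,  s(43) = 11,  s(44) = 3,  s(45) = 19,  s(46) = 3,  s(47) = 23,  s(48) = 7,  s(49) = 15,  s(50) = 15,  s(51) = 19.
Since (s(50), s(51)) = (s(2), s(3)) = (15, 19) (two consecutive terms determine the rest), the sequence is eventually periodic: after a pre-period of length 1 it cycles with period 48.
For n ≥ 2, s(n) depends only on (n - 2) mod 48. (1768 - 2) mod 48 = 38, so s(1768) = s(40) = 7.

7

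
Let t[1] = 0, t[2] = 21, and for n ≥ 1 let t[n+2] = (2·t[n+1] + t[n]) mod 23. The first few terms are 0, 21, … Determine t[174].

13

We have t[1] = 0; t[2] = 21; t[3] = 19; t[4] = 13; t[5] = 22; t[6] = 11; t[7] = 21; t[8] = 7; t[9] = 12; t[10] = 8; t[11] = 5; t[12] = 18; t[13] = 18; t[14] = 8; t[15] = 11; t[16] = 7; t[17] = 2; t[18] = 11; t[19] = 1; t[20] = 13; t[21] = 4; t[22] = 21; t[23] = 0; t[24] = 21.
Since (t[23], t[24]) = (t[1], t[2]) = (0, 21) (two consecutive terms determine the rest), the sequence is periodic with period 22.
(174 - 1) mod 22 = 19, so t[174] = t[20] = 13.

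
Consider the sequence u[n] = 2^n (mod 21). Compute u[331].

We have u[1] = 2; u[2] = 4; u[3] = 8; u[4] = 16; u[5] = 11; u[6] = 1; u[7] = 2.
The sequence repeats with period 6.
So u[331] = u[1 + ((331-1) mod 6)] = u[1] = 2.

2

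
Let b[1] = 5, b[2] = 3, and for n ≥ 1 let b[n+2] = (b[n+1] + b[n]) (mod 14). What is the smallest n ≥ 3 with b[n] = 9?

Computing terms: b[1] = 5,  b[2] = 3,  b[3] = 8,  b[4] = 11,  b[5] = 5,  b[6] = 2,  b[7] = 7,  b[8] = 9,  b[9] = 2,  b[10] = 11,  b[11] = 13,  b[12] = 10,  b[13] = 9,  b[14] = 5,  b[15] = 0,  b[16] = 5,  b[17] = 5,  b[18] = 10,  b[19] = 1,  b[20] = 11,  b[21] = 12,  b[22] = 9,  b[23] = 7,  b[24] = 2,  b[25] = 9,  b[26] = 11,  b[27] = 6,  b[28] = 3,  b[29] = 9,  b[30] = 12,  b[31] = 7,  b[32] = 5,  b[33] = 12,  b[34] = 3,  b[35] = 1,  b[36] = 4,  b[37] = 5,  b[38] = 9,  b[39] = 0,  b[40] = 9,  b[41] = 9,  b[42] = 4,  b[43] = 13,  b[44] = 3,  b[45] = 2,  b[46] = 5,  b[47] = 7,  b[48] = 12,  b[49] = 5,  b[50] = 3.
The sequence repeats with period 48.
The value 9 first appears (with n ≥ 3) at b[8].

8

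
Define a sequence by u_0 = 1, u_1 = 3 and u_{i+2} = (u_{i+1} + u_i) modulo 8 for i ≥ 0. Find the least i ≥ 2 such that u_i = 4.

Computing terms: u_0 = 1,  u_1 = 3,  u_2 = 4,  u_3 = 7,  u_4 = 3,  u_5 = 2,  u_6 = 5,  u_7 = 7,  u_8 = 4,  u_9 = 3,  u_{10} = 7,  u_{11} = 2,  u_{12} = 1,  u_{13} = 3.
Since (u_{12}, u_{13}) = (u_0, u_1) = (1, 3) (two consecutive terms determine the rest), the sequence is periodic with period 12.
The value 4 first appears (with i ≥ 2) at u_2.

2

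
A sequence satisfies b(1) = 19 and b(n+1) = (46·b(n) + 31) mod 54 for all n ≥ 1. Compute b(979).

Listing terms: b(1) = 19; b(2) = 41; b(3) = 27; b(4) = 31; b(5) = 53; b(6) = 39; b(7) = 43; b(8) = 11; b(9) = 51; b(10) = 1; b(11) = 23; b(12) = 9; b(13) = 13; b(14) = 35; b(15) = 21; b(16) = 25; b(17) = 47; b(18) = 33; b(19) = 37; b(20) = 5; b(21) = 45; b(22) = 49; b(23) = 17; b(24) = 3; b(25) = 7; b(26) = 29; b(27) = 15; b(28) = 19.
Since b(28) = b(1) = 19, the sequence is periodic with period 27.
(979 - 1) mod 27 = 6, so b(979) = b(7) = 43.

43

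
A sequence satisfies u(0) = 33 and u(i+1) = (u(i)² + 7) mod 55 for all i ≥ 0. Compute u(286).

38

We have u(0) = 33,  u(1) = 51,  u(2) = 23,  u(3) = 41,  u(4) = 38,  u(5) = 21,  u(6) = 8,  u(7) = 16,  u(8) = 43,  u(9) = 41.
Since u(9) = u(3) = 41, the sequence is eventually periodic: after a pre-period of length 3 it cycles with period 6.
For i ≥ 3, u(i) depends only on (i - 3) mod 6. (286 - 3) mod 6 = 1, so u(286) = u(4) = 38.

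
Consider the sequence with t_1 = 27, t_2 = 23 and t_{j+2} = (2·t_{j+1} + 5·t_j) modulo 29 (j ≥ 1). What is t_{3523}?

6

Computing terms: t_1 = 27; t_2 = 23; t_3 = 7; t_4 = 13; t_5 = 3; t_6 = 13; t_7 = 12; t_8 = 2; t_9 = 6; t_{10} = 22; t_{11} = 16; t_{12} = 26; t_{13} = 16; t_{14} = 17; t_{15} = 27; t_{16} = 23.
The sequence repeats with period 14.
So t_{3523} = t_{1 + ((3523-1) mod 14)} = t_9 = 6.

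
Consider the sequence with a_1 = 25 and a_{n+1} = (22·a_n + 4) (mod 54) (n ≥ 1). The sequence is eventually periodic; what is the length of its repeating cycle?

27

Computing terms: a_1 = 25; a_2 = 14; a_3 = 42; a_4 = 10; a_5 = 8; a_6 = 18; a_7 = 22; a_8 = 2; a_9 = 48; a_{10} = 34; a_{11} = 50; a_{12} = 24; a_{13} = 46; a_{14} = 44; a_{15} = 0; a_{16} = 4; a_{17} = 38; a_{18} = 30; a_{19} = 16; a_{20} = 32; a_{21} = 6; a_{22} = 28; a_{23} = 26; a_{24} = 36; a_{25} = 40; a_{26} = 20; a_{27} = 12; a_{28} = 52; a_{29} = 14.
Since a_{29} = a_2 = 14, the sequence is eventually periodic: after a pre-period of length 1 it cycles with period 27.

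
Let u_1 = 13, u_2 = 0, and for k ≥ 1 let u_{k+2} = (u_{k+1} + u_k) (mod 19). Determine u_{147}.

Listing terms: u_1 = 13,  u_2 = 0,  u_3 = 13,  u_4 = 13,  u_5 = 7,  u_6 = 1,  u_7 = 8,  u_8 = 9,  u_9 = 17,  u_{10} = 7,  u_{11} = 5,  u_{12} = 12,  u_{13} = 17,  u_{14} = 10,  u_{15} = 8,  u_{16} = 18,  u_{17} = 7,  u_{18} = 6,  u_{19} = 13,  u_{20} = 0.
Since (u_{19}, u_{20}) = (u_1, u_2) = (13, 0) (two consecutive terms determine the rest), the sequence is periodic with period 18.
So u_{147} = u_{1 + ((147-1) mod 18)} = u_3 = 13.

13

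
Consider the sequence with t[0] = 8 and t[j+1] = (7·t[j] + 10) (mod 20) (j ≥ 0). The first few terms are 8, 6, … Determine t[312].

Listing terms: t[0] = 8,  t[1] = 6,  t[2] = 12,  t[3] = 14,  t[4] = 8.
The sequence repeats with period 4.
So t[312] = t[0 + ((312-0) mod 4)] = t[0] = 8.

8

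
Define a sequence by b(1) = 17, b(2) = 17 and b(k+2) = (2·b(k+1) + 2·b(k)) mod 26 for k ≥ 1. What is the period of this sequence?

Listing terms: b(1) = 17, b(2) = 17, b(3) = 16, b(4) = 14, b(5) = 8, b(6) = 18, b(7) = 0, b(8) = 10, b(9) = 20, b(10) = 8, b(11) = 4, b(12) = 24, b(13) = 4, b(14) = 4, b(15) = 16, b(16) = 14.
Since (b(15), b(16)) = (b(3), b(4)) = (16, 14) (two consecutive terms determine the rest), the sequence is eventually periodic: after a pre-period of length 2 it cycles with period 12.

12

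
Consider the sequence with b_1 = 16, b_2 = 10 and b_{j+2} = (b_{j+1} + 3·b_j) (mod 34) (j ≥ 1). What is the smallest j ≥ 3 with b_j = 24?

Computing terms: b_1 = 16; b_2 = 10; b_3 = 24; b_4 = 20; b_5 = 24; b_6 = 16; b_7 = 20; b_8 = 0; b_9 = 26; b_{10} = 26; b_{11} = 2; b_{12} = 12; b_{13} = 18; b_{14} = 20; b_{15} = 6; b_{16} = 32; b_{17} = 16; b_{18} = 10.
Since (b_{17}, b_{18}) = (b_1, b_2) = (16, 10) (two consecutive terms determine the rest), the sequence is periodic with period 16.
The value 24 first appears (with j ≥ 3) at b_3.

3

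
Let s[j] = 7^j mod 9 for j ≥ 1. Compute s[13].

Listing terms: s[1] = 7; s[2] = 4; s[3] = 1; s[4] = 7.
The sequence repeats with period 3.
(13 - 1) mod 3 = 0, so s[13] = s[1] = 7.

7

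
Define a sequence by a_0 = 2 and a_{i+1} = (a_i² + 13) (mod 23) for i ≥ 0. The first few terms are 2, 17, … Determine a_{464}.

Computing terms: a_0 = 2, a_1 = 17, a_2 = 3, a_3 = 22, a_4 = 14, a_5 = 2.
The sequence repeats with period 5.
So a_{464} = a_{0 + ((464-0) mod 5)} = a_4 = 14.

14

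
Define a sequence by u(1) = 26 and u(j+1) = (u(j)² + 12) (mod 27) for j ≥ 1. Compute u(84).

4

We have u(1) = 26,  u(2) = 13,  u(3) = 19,  u(4) = 22,  u(5) = 10,  u(6) = 4,  u(7) = 1,  u(8) = 13.
Since u(8) = u(2) = 13, the sequence is eventually periodic: after a pre-period of length 1 it cycles with period 6.
For j ≥ 2, u(j) depends only on (j - 2) mod 6. (84 - 2) mod 6 = 4, so u(84) = u(6) = 4.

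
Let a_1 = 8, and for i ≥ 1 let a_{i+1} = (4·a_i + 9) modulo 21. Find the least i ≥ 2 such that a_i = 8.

4

a_1 = 8; a_2 = 20; a_3 = 5; a_4 = 8.
The sequence repeats with period 3.
The value 8 next appears (with i ≥ 2) at a_4.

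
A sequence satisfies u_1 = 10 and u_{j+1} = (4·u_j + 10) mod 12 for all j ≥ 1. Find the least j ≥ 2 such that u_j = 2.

u_1 = 10; u_2 = 2; u_3 = 6; u_4 = 10.
Since u_4 = u_1 = 10, the sequence is periodic with period 3.
The value 2 first appears (with j ≥ 2) at u_2.

2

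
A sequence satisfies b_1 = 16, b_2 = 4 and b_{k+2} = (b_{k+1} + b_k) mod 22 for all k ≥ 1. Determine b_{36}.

b_1 = 16,  b_2 = 4,  b_3 = 20,  b_4 = 2,  b_5 = 0,  b_6 = 2,  b_7 = 2,  b_8 = 4,  b_9 = 6,  b_{10} = 10,  b_{11} = 16,  b_{12} = 4.
The sequence repeats with period 10.
(36 - 1) mod 10 = 5, so b_{36} = b_6 = 2.

2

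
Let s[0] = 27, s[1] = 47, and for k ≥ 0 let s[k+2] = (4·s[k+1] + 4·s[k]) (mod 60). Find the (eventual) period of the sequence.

s[0] = 27,  s[1] = 47,  s[2] = 56,  s[3] = 52,  s[4] = 12,  s[5] = 16,  s[6] = 52,  s[7] = 32,  s[8] = 36,  s[9] = 32,  s[10] = 32,  s[11] = 16,  s[12] = 12,  s[13] = 52,  s[14] = 16,  s[15] = 32,  s[16] = 12,  s[17] = 56,  s[18] = 32,  s[19] = 52,  s[20] = 36,  s[21] = 52,  s[22] = 52,  s[23] = 56,  s[24] = 12,  s[25] = 32,  s[26] = 56,  s[27] = 52.
Since (s[26], s[27]) = (s[2], s[3]) = (56, 52) (two consecutive terms determine the rest), the sequence is eventually periodic: after a pre-period of length 2 it cycles with period 24.

24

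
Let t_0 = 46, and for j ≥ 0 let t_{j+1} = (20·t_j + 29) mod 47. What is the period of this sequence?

46

t_0 = 46; t_1 = 9; t_2 = 21; t_3 = 26; t_4 = 32; t_5 = 11; t_6 = 14; t_7 = 27; t_8 = 5; t_9 = 35; t_{10} = 24; t_{11} = 39; t_{12} = 10; t_{13} = 41; t_{14} = 3; t_{15} = 42; t_{16} = 23; t_{17} = 19; t_{18} = 33; t_{19} = 31; t_{20} = 38; t_{21} = 37; t_{22} = 17; t_{23} = 40; t_{24} = 30; t_{25} = 18; t_{26} = 13; t_{27} = 7; t_{28} = 28; t_{29} = 25; t_{30} = 12; t_{31} = 34; t_{32} = 4; t_{33} = 15; t_{34} = 0; t_{35} = 29; t_{36} = 45; t_{37} = 36; t_{38} = 44; t_{39} = 16; t_{40} = 20; t_{41} = 6; t_{42} = 8; t_{43} = 1; t_{44} = 2; t_{45} = 22; t_{46} = 46.
The sequence repeats with period 46.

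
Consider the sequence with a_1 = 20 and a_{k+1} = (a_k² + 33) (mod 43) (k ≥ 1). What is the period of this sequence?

Listing terms: a_1 = 20; a_2 = 3; a_3 = 42; a_4 = 34; a_5 = 28; a_6 = 0; a_7 = 33; a_8 = 4; a_9 = 6; a_{10} = 26; a_{11} = 21; a_{12} = 1; a_{13} = 34.
Since a_{13} = a_4 = 34, the sequence is eventually periodic: after a pre-period of length 3 it cycles with period 9.

9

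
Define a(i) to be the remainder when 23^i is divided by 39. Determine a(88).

16

We have a(0) = 1; a(1) = 23; a(2) = 22; a(3) = 38; a(4) = 16; a(5) = 17; a(6) = 1.
The sequence repeats with period 6.
So a(88) = a(0 + ((88-0) mod 6)) = a(4) = 16.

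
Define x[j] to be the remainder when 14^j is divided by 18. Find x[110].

16

We have x[0] = 1,  x[1] = 14,  x[2] = 16,  x[3] = 8,  x[4] = 4,  x[5] = 2,  x[6] = 10,  x[7] = 14.
Since x[7] = x[1] = 14, the sequence is eventually periodic: after a pre-period of length 1 it cycles with period 6.
For j ≥ 1, x[j] depends only on (j - 1) mod 6. (110 - 1) mod 6 = 1, so x[110] = x[2] = 16.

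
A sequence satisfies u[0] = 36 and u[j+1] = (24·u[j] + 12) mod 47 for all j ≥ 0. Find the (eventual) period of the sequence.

23

Computing terms: u[0] = 36, u[1] = 30, u[2] = 27, u[3] = 2, u[4] = 13, u[5] = 42, u[6] = 33, u[7] = 5, u[8] = 38, u[9] = 31, u[10] = 4, u[11] = 14, u[12] = 19, u[13] = 45, u[14] = 11, u[15] = 41, u[16] = 9, u[17] = 40, u[18] = 32, u[19] = 28, u[20] = 26, u[21] = 25, u[22] = 1, u[23] = 36.
The sequence repeats with period 23.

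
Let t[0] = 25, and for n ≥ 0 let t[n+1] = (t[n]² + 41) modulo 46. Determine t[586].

Computing terms: t[0] = 25; t[1] = 22; t[2] = 19; t[3] = 34; t[4] = 1; t[5] = 42; t[6] = 11; t[7] = 24; t[8] = 19.
Since t[8] = t[2] = 19, the sequence is eventually periodic: after a pre-period of length 2 it cycles with period 6.
For n ≥ 2, t[n] depends only on (n - 2) mod 6. (586 - 2) mod 6 = 2, so t[586] = t[4] = 1.

1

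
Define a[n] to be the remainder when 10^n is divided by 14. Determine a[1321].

Computing terms: a[0] = 1,  a[1] = 10,  a[2] = 2,  a[3] = 6,  a[4] = 4,  a[5] = 12,  a[6] = 8,  a[7] = 10.
Since a[7] = a[1] = 10, the sequence is eventually periodic: after a pre-period of length 1 it cycles with period 6.
For n ≥ 1, a[n] depends only on (n - 1) mod 6. (1321 - 1) mod 6 = 0, so a[1321] = a[1] = 10.

10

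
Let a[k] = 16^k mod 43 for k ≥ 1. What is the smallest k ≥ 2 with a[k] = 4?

4

Computing terms: a[1] = 16, a[2] = 41, a[3] = 11, a[4] = 4, a[5] = 21, a[6] = 35, a[7] = 1, a[8] = 16.
The sequence repeats with period 7.
The value 4 first appears (with k ≥ 2) at a[4].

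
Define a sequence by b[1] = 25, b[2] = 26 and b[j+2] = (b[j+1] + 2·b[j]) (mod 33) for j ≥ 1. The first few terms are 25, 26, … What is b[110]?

17

Listing terms: b[1] = 25; b[2] = 26; b[3] = 10; b[4] = 29; b[5] = 16; b[6] = 8; b[7] = 7; b[8] = 23; b[9] = 4; b[10] = 17; b[11] = 25; b[12] = 26.
Since (b[11], b[12]) = (b[1], b[2]) = (25, 26) (two consecutive terms determine the rest), the sequence is periodic with period 10.
So b[110] = b[1 + ((110-1) mod 10)] = b[10] = 17.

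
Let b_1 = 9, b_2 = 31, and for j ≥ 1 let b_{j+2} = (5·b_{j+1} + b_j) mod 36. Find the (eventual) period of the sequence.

Computing terms: b_1 = 9, b_2 = 31, b_3 = 20, b_4 = 23, b_5 = 27, b_6 = 14, b_7 = 25, b_8 = 31, b_9 = 0, b_{10} = 31, b_{11} = 11, b_{12} = 14, b_{13} = 9, b_{14} = 23, b_{15} = 16, b_{16} = 31, b_{17} = 27, b_{18} = 22, b_{19} = 29, b_{20} = 23, b_{21} = 0, b_{22} = 23, b_{23} = 7, b_{24} = 22, b_{25} = 9, b_{26} = 31.
Since (b_{25}, b_{26}) = (b_1, b_2) = (9, 31) (two consecutive terms determine the rest), the sequence is periodic with period 24.

24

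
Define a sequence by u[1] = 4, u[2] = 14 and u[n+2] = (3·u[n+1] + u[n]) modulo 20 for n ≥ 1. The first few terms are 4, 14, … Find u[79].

We have u[1] = 4, u[2] = 14, u[3] = 6, u[4] = 12, u[5] = 2, u[6] = 18, u[7] = 16, u[8] = 6, u[9] = 14, u[10] = 8, u[11] = 18, u[12] = 2, u[13] = 4, u[14] = 14.
Since (u[13], u[14]) = (u[1], u[2]) = (4, 14) (two consecutive terms determine the rest), the sequence is periodic with period 12.
(79 - 1) mod 12 = 6, so u[79] = u[7] = 16.

16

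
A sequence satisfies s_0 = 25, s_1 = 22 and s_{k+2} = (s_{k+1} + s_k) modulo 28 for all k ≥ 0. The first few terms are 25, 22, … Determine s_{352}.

s_0 = 25,  s_1 = 22,  s_2 = 19,  s_3 = 13,  s_4 = 4,  s_5 = 17,  s_6 = 21,  s_7 = 10,  s_8 = 3,  s_9 = 13,  s_{10} = 16,  s_{11} = 1,  s_{12} = 17,  s_{13} = 18,  s_{14} = 7,  s_{15} = 25,  s_{16} = 4,  s_{17} = 1,  s_{18} = 5,  s_{19} = 6,  s_{20} = 11,  s_{21} = 17,  s_{22} = 0,  s_{23} = 17,  s_{24} = 17,  s_{25} = 6,  s_{26} = 23,  s_{27} = 1,  s_{28} = 24,  s_{29} = 25,  s_{30} = 21,  s_{31} = 18,  s_{32} = 11,  s_{33} = 1,  s_{34} = 12,  s_{35} = 13,  s_{36} = 25,  s_{37} = 10,  s_{38} = 7,  s_{39} = 17,  s_{40} = 24,  s_{41} = 13,  s_{42} = 9,  s_{43} = 22,  s_{44} = 3,  s_{45} = 25,  s_{46} = 0,  s_{47} = 25,  s_{48} = 25,  s_{49} = 22.
Since (s_{48}, s_{49}) = (s_0, s_1) = (25, 22) (two consecutive terms determine the rest), the sequence is periodic with period 48.
(352 - 0) mod 48 = 16, so s_{352} = s_{16} = 4.

4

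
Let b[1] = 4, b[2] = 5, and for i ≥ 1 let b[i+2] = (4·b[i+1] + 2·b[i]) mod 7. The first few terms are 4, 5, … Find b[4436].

5

Listing terms: b[1] = 4,  b[2] = 5,  b[3] = 0,  b[4] = 3,  b[5] = 5,  b[6] = 5,  b[7] = 2,  b[8] = 4,  b[9] = 6,  b[10] = 4,  b[11] = 0,  b[12] = 1,  b[13] = 4,  b[14] = 4,  b[15] = 3,  b[16] = 6,  b[17] = 2,  b[18] = 6,  b[19] = 0,  b[20] = 5,  b[21] = 6,  b[22] = 6,  b[23] = 1,  b[24] = 2,  b[25] = 3,  b[26] = 2,  b[27] = 0,  b[28] = 4,  b[29] = 2,  b[30] = 2,  b[31] = 5,  b[32] = 3,  b[33] = 1,  b[34] = 3,  b[35] = 0,  b[36] = 6,  b[37] = 3,  b[38] = 3,  b[39] = 4,  b[40] = 1,  b[41] = 5,  b[42] = 1,  b[43] = 0,  b[44] = 2,  b[45] = 1,  b[46] = 1,  b[47] = 6,  b[48] = 5,  b[49] = 4,  b[50] = 5.
Since (b[49], b[50]) = (b[1], b[2]) = (4, 5) (two consecutive terms determine the rest), the sequence is periodic with period 48.
So b[4436] = b[1 + ((4436-1) mod 48)] = b[20] = 5.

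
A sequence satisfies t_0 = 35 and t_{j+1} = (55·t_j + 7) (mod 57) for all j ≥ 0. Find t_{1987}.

39

Computing terms: t_0 = 35,  t_1 = 51,  t_2 = 19,  t_3 = 26,  t_4 = 12,  t_5 = 40,  t_6 = 41,  t_7 = 39,  t_8 = 43,  t_9 = 35.
Since t_9 = t_0 = 35, the sequence is periodic with period 9.
So t_{1987} = t_{0 + ((1987-0) mod 9)} = t_7 = 39.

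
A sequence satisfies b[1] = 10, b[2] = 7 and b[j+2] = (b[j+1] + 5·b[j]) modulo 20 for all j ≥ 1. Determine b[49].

2

Computing terms: b[1] = 10; b[2] = 7; b[3] = 17; b[4] = 12; b[5] = 17; b[6] = 17; b[7] = 2; b[8] = 7; b[9] = 17.
Since (b[8], b[9]) = (b[2], b[3]) = (7, 17) (two consecutive terms determine the rest), the sequence is eventually periodic: after a pre-period of length 1 it cycles with period 6.
For j ≥ 2, b[j] depends only on (j - 2) mod 6. (49 - 2) mod 6 = 5, so b[49] = b[7] = 2.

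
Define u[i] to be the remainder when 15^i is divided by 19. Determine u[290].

We have u[0] = 1,  u[1] = 15,  u[2] = 16,  u[3] = 12,  u[4] = 9,  u[5] = 2,  u[6] = 11,  u[7] = 13,  u[8] = 5,  u[9] = 18,  u[10] = 4,  u[11] = 3,  u[12] = 7,  u[13] = 10,  u[14] = 17,  u[15] = 8,  u[16] = 6,  u[17] = 14,  u[18] = 1.
The sequence repeats with period 18.
(290 - 0) mod 18 = 2, so u[290] = u[2] = 16.

16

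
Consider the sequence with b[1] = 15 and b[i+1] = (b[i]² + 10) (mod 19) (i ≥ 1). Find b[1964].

14

We have b[1] = 15, b[2] = 7, b[3] = 2, b[4] = 14, b[5] = 16, b[6] = 0, b[7] = 10, b[8] = 15.
Since b[8] = b[1] = 15, the sequence is periodic with period 7.
So b[1964] = b[1 + ((1964-1) mod 7)] = b[4] = 14.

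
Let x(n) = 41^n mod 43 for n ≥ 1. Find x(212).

We have x(1) = 41,  x(2) = 4,  x(3) = 35,  x(4) = 16,  x(5) = 11,  x(6) = 21,  x(7) = 1,  x(8) = 41.
Since x(8) = x(1) = 41, the sequence is periodic with period 7.
So x(212) = x(1 + ((212-1) mod 7)) = x(2) = 4.

4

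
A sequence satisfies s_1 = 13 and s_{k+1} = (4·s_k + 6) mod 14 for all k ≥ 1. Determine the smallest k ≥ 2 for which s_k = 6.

Computing terms: s_1 = 13,  s_2 = 2,  s_3 = 0,  s_4 = 6,  s_5 = 2.
Since s_5 = s_2 = 2, the sequence is eventually periodic: after a pre-period of length 1 it cycles with period 3.
The value 6 first appears (with k ≥ 2) at s_4.

4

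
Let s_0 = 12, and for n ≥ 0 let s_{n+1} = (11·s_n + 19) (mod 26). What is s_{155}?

23

Computing terms: s_0 = 12, s_1 = 21, s_2 = 16, s_3 = 13, s_4 = 6, s_5 = 7, s_6 = 18, s_7 = 9, s_8 = 14, s_9 = 17, s_{10} = 24, s_{11} = 23, s_{12} = 12.
Since s_{12} = s_0 = 12, the sequence is periodic with period 12.
So s_{155} = s_{0 + ((155-0) mod 12)} = s_{11} = 23.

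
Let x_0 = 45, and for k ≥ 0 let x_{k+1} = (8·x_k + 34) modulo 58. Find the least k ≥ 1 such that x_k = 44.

16

Computing terms: x_0 = 45, x_1 = 46, x_2 = 54, x_3 = 2, x_4 = 50, x_5 = 28, x_6 = 26, x_7 = 10, x_8 = 56, x_9 = 18, x_{10} = 4, x_{11} = 8, x_{12} = 40, x_{13} = 6, x_{14} = 24, x_{15} = 52, x_{16} = 44, x_{17} = 38, x_{18} = 48, x_{19} = 12, x_{20} = 14, x_{21} = 30, x_{22} = 42, x_{23} = 22, x_{24} = 36, x_{25} = 32, x_{26} = 0, x_{27} = 34, x_{28} = 16, x_{29} = 46.
Since x_{29} = x_1 = 46, the sequence is eventually periodic: after a pre-period of length 1 it cycles with period 28.
The value 44 first appears (with k ≥ 1) at x_{16}.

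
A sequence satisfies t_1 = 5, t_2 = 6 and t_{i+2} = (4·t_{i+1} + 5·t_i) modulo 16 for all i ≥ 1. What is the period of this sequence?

8

We have t_1 = 5,  t_2 = 6,  t_3 = 1,  t_4 = 2,  t_5 = 13,  t_6 = 14,  t_7 = 9,  t_8 = 10,  t_9 = 5,  t_{10} = 6.
Since (t_9, t_{10}) = (t_1, t_2) = (5, 6) (two consecutive terms determine the rest), the sequence is periodic with period 8.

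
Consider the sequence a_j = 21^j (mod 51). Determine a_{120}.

18

We have a_1 = 21,  a_2 = 33,  a_3 = 30,  a_4 = 18,  a_5 = 21.
The sequence repeats with period 4.
(120 - 1) mod 4 = 3, so a_{120} = a_4 = 18.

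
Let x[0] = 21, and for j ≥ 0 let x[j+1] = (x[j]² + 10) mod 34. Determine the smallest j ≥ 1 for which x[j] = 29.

Computing terms: x[0] = 21; x[1] = 9; x[2] = 23; x[3] = 29; x[4] = 1; x[5] = 11; x[6] = 29.
Since x[6] = x[3] = 29, the sequence is eventually periodic: after a pre-period of length 3 it cycles with period 3.
The value 29 first appears (with j ≥ 1) at x[3].

3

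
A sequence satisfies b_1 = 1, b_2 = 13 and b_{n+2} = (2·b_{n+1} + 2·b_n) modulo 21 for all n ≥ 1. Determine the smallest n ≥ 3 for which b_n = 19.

4

Listing terms: b_1 = 1,  b_2 = 13,  b_3 = 7,  b_4 = 19,  b_5 = 10,  b_6 = 16,  b_7 = 10,  b_8 = 10,  b_9 = 19,  b_{10} = 16,  b_{11} = 7,  b_{12} = 4,  b_{13} = 1,  b_{14} = 10,  b_{15} = 1,  b_{16} = 1,  b_{17} = 4,  b_{18} = 10,  b_{19} = 7,  b_{20} = 13,  b_{21} = 19,  b_{22} = 1,  b_{23} = 19,  b_{24} = 19,  b_{25} = 13,  b_{26} = 1,  b_{27} = 7,  b_{28} = 16,  b_{29} = 4,  b_{30} = 19,  b_{31} = 4,  b_{32} = 4,  b_{33} = 16,  b_{34} = 19,  b_{35} = 7,  b_{36} = 10,  b_{37} = 13,  b_{38} = 4,  b_{39} = 13,  b_{40} = 13,  b_{41} = 10,  b_{42} = 4,  b_{43} = 7,  b_{44} = 1,  b_{45} = 16,  b_{46} = 13,  b_{47} = 16,  b_{48} = 16,  b_{49} = 1,  b_{50} = 13.
Since (b_{49}, b_{50}) = (b_1, b_2) = (1, 13) (two consecutive terms determine the rest), the sequence is periodic with period 48.
The value 19 first appears (with n ≥ 3) at b_4.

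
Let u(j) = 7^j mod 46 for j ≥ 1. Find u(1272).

41

Listing terms: u(1) = 7; u(2) = 3; u(3) = 21; u(4) = 9; u(5) = 17; u(6) = 27; u(7) = 5; u(8) = 35; u(9) = 15; u(10) = 13; u(11) = 45; u(12) = 39; u(13) = 43; u(14) = 25; u(15) = 37; u(16) = 29; u(17) = 19; u(18) = 41; u(19) = 11; u(20) = 31; u(21) = 33; u(22) = 1; u(23) = 7.
The sequence repeats with period 22.
(1272 - 1) mod 22 = 17, so u(1272) = u(18) = 41.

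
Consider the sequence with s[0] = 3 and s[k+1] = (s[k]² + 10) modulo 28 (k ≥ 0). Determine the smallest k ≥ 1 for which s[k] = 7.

Listing terms: s[0] = 3,  s[1] = 19,  s[2] = 7,  s[3] = 3.
Since s[3] = s[0] = 3, the sequence is periodic with period 3.
The value 7 first appears (with k ≥ 1) at s[2].

2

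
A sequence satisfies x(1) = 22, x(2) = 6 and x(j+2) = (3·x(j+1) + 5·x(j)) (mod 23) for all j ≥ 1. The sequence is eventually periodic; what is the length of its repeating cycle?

22

Computing terms: x(1) = 22,  x(2) = 6,  x(3) = 13,  x(4) = 0,  x(5) = 19,  x(6) = 11,  x(7) = 13,  x(8) = 2,  x(9) = 2,  x(10) = 16,  x(11) = 12,  x(12) = 1,  x(13) = 17,  x(14) = 10,  x(15) = 0,  x(16) = 4,  x(17) = 12,  x(18) = 10,  x(19) = 21,  x(20) = 21,  x(21) = 7,  x(22) = 11,  x(23) = 22,  x(24) = 6.
Since (x(23), x(24)) = (x(1), x(2)) = (22, 6) (two consecutive terms determine the rest), the sequence is periodic with period 22.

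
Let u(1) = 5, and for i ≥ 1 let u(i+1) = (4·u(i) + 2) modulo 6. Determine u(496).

2

We have u(1) = 5, u(2) = 4, u(3) = 0, u(4) = 2, u(5) = 4.
Since u(5) = u(2) = 4, the sequence is eventually periodic: after a pre-period of length 1 it cycles with period 3.
For i ≥ 2, u(i) depends only on (i - 2) mod 3. (496 - 2) mod 3 = 2, so u(496) = u(4) = 2.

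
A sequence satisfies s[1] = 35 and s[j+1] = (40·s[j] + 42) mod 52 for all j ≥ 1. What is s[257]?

We have s[1] = 35; s[2] = 38; s[3] = 2; s[4] = 18; s[5] = 34; s[6] = 50; s[7] = 14; s[8] = 30; s[9] = 46; s[10] = 10; s[11] = 26; s[12] = 42; s[13] = 6; s[14] = 22; s[15] = 38.
Since s[15] = s[2] = 38, the sequence is eventually periodic: after a pre-period of length 1 it cycles with period 13.
For j ≥ 2, s[j] depends only on (j - 2) mod 13. (257 - 2) mod 13 = 8, so s[257] = s[10] = 10.

10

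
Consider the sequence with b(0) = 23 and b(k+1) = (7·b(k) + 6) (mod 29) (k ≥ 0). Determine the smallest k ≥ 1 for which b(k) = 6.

5

We have b(0) = 23, b(1) = 22, b(2) = 15, b(3) = 24, b(4) = 0, b(5) = 6, b(6) = 19, b(7) = 23.
Since b(7) = b(0) = 23, the sequence is periodic with period 7.
The value 6 first appears (with k ≥ 1) at b(5).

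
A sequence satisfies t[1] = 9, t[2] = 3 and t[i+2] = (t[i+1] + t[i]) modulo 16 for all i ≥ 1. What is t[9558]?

10

We have t[1] = 9,  t[2] = 3,  t[3] = 12,  t[4] = 15,  t[5] = 11,  t[6] = 10,  t[7] = 5,  t[8] = 15,  t[9] = 4,  t[10] = 3,  t[11] = 7,  t[12] = 10,  t[13] = 1,  t[14] = 11,  t[15] = 12,  t[16] = 7,  t[17] = 3,  t[18] = 10,  t[19] = 13,  t[20] = 7,  t[21] = 4,  t[22] = 11,  t[23] = 15,  t[24] = 10,  t[25] = 9,  t[26] = 3.
Since (t[25], t[26]) = (t[1], t[2]) = (9, 3) (two consecutive terms determine the rest), the sequence is periodic with period 24.
So t[9558] = t[1 + ((9558-1) mod 24)] = t[6] = 10.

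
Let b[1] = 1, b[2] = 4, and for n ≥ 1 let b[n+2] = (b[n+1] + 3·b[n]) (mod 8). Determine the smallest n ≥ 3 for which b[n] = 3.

4

b[1] = 1; b[2] = 4; b[3] = 7; b[4] = 3; b[5] = 0; b[6] = 1; b[7] = 1; b[8] = 4.
The sequence repeats with period 6.
The value 3 first appears (with n ≥ 3) at b[4].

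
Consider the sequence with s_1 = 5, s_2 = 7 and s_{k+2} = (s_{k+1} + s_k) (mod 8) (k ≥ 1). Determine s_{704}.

s_1 = 5, s_2 = 7, s_3 = 4, s_4 = 3, s_5 = 7, s_6 = 2, s_7 = 1, s_8 = 3, s_9 = 4, s_{10} = 7, s_{11} = 3, s_{12} = 2, s_{13} = 5, s_{14} = 7.
The sequence repeats with period 12.
So s_{704} = s_{1 + ((704-1) mod 12)} = s_8 = 3.

3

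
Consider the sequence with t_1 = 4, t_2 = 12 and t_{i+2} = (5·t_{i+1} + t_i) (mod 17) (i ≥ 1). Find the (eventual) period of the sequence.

Listing terms: t_1 = 4, t_2 = 12, t_3 = 13, t_4 = 9, t_5 = 7, t_6 = 10, t_7 = 6, t_8 = 6, t_9 = 2, t_{10} = 16, t_{11} = 14, t_{12} = 1, t_{13} = 2, t_{14} = 11, t_{15} = 6, t_{16} = 7, t_{17} = 7, t_{18} = 8, t_{19} = 13, t_{20} = 5, t_{21} = 4, t_{22} = 8, t_{23} = 10, t_{24} = 7, t_{25} = 11, t_{26} = 11, t_{27} = 15, t_{28} = 1, t_{29} = 3, t_{30} = 16, t_{31} = 15, t_{32} = 6, t_{33} = 11, t_{34} = 10, t_{35} = 10, t_{36} = 9, t_{37} = 4, t_{38} = 12.
Since (t_{37}, t_{38}) = (t_1, t_2) = (4, 12) (two consecutive terms determine the rest), the sequence is periodic with period 36.

36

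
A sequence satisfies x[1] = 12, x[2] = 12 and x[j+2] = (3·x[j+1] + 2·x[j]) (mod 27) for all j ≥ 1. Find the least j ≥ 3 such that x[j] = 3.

x[1] = 12; x[2] = 12; x[3] = 6; x[4] = 15; x[5] = 3; x[6] = 12; x[7] = 15; x[8] = 15; x[9] = 21; x[10] = 12; x[11] = 24; x[12] = 15; x[13] = 12; x[14] = 12.
The sequence repeats with period 12.
The value 3 first appears (with j ≥ 3) at x[5].

5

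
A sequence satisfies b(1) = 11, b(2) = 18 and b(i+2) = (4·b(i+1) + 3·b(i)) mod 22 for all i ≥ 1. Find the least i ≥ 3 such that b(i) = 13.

11

Computing terms: b(1) = 11,  b(2) = 18,  b(3) = 17,  b(4) = 12,  b(5) = 11,  b(6) = 14,  b(7) = 1,  b(8) = 2,  b(9) = 11,  b(10) = 6,  b(11) = 13,  b(12) = 4,  b(13) = 11,  b(14) = 12,  b(15) = 15,  b(16) = 8,  b(17) = 11,  b(18) = 2,  b(19) = 19,  b(20) = 16,  b(21) = 11,  b(22) = 4,  b(23) = 5,  b(24) = 10,  b(25) = 11,  b(26) = 8,  b(27) = 21,  b(28) = 20,  b(29) = 11,  b(30) = 16,  b(31) = 9,  b(32) = 18,  b(33) = 11,  b(34) = 10,  b(35) = 7,  b(36) = 14,  b(37) = 11,  b(38) = 20,  b(39) = 3,  b(40) = 6,  b(41) = 11,  b(42) = 18.
Since (b(41), b(42)) = (b(1), b(2)) = (11, 18) (two consecutive terms determine the rest), the sequence is periodic with period 40.
The value 13 first appears (with i ≥ 3) at b(11).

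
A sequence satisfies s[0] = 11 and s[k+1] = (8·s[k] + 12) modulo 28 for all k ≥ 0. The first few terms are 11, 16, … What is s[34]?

Listing terms: s[0] = 11, s[1] = 16, s[2] = 0, s[3] = 12, s[4] = 24, s[5] = 8, s[6] = 20, s[7] = 4, s[8] = 16.
Since s[8] = s[1] = 16, the sequence is eventually periodic: after a pre-period of length 1 it cycles with period 7.
For k ≥ 1, s[k] depends only on (k - 1) mod 7. (34 - 1) mod 7 = 5, so s[34] = s[6] = 20.

20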